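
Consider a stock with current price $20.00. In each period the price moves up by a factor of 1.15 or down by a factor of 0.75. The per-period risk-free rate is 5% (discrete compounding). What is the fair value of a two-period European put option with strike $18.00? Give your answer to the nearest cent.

Risk-neutral probability p = (1 + 0.05 − 0.75)/(1.15 − 0.75) = 0.3000/0.4000 = 0.7500
Terminal stock prices: S_uu = 26.45, S_ud = 17.25, S_dd = 11.25
Terminal payoffs (K − S): max(-8.45, 0) = 0, max(0.75, 0) = 0.75, max(6.75, 0) = 6.75
Node u (S = 23): V_u = 1/1.05·[0.7500·0.0000 + 0.2500·0.7500] = 0.1786
Node d (S = 15): V_d = 1/1.05·[0.7500·0.7500 + 0.2500·6.7500] = 2.1429
Node 0 (S = 20): V_0 = 1/1.05·[0.7500·0.1786 + 0.2500·2.1429] = 0.6378

$0.64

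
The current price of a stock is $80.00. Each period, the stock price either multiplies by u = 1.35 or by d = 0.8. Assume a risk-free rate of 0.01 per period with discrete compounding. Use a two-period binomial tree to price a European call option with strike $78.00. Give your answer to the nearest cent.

Risk-neutral probability p = (1 + 0.01 − 0.8)/(1.35 − 0.8) = 0.2100/0.5500 = 0.3818
Terminal stock prices: S_uu = 145.8, S_ud = 86.4, S_dd = 51.2
Terminal payoffs (S − K): max(67.8, 0) = 67.8, max(8.4, 0) = 8.4, max(-26.8, 0) = 0
Node u (S = 108): V_u = 1/1.01·[0.3818·67.8000 + 0.6182·8.4000] = 30.7723
Node d (S = 64): V_d = 1/1.01·[0.3818·8.4000 + 0.6182·0.0000] = 3.1755
Node 0 (S = 80): V_0 = 1/1.01·[0.3818·30.7723 + 0.6182·3.1755] = 13.5767

$13.58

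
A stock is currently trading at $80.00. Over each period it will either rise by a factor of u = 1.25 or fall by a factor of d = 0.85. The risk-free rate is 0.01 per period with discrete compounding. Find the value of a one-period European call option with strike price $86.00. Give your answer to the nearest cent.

$5.54

Risk-neutral probability p = (1 + 0.01 − 0.85)/(1.25 − 0.85) = 0.1600/0.4000 = 0.4000
Terminal stock prices: S_u = 100, S_d = 68
Terminal payoffs (S − K): max(14, 0) = 14, max(-18, 0) = 0
Node 0 (S = 80): V_0 = 1/1.01·[0.4000·14.0000 + 0.6000·0.0000] = 5.5446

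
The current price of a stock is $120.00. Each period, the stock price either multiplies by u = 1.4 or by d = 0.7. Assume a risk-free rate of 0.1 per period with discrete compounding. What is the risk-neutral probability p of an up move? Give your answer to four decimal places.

Risk-neutral probability p = (1 + 0.1 − 0.7)/(1.4 − 0.7) = 0.4000/0.7000 = 0.5714

p = 0.5714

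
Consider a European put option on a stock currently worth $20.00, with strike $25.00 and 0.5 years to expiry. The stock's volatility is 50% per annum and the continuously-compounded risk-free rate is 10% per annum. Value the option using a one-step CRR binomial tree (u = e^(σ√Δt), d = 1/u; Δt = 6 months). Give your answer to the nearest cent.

$5.38

CRR parameters: u = e^(σ√Δt) = e^(0.5·√0.5) = 1.4241, d = 1/u = 0.7022
Per-period rate: rΔt = 0.1·0.5 = 0.05, so R = e^0.05 = 1.0513
Risk-neutral probability p = (e^0.05 − 0.7022)/(1.4241 − 0.7022) = 0.3491/0.7219 = 0.4835
Terminal stock prices: S_u = 28.48, S_d = 14.04
Terminal payoffs (K − S): max(-3.482, 0) = 0, max(10.96, 0) = 10.96
Node 0 (S = 20): V_0 = e^(−0.05)·[0.4835·0.0000 + 0.5165·10.9562] = 5.3825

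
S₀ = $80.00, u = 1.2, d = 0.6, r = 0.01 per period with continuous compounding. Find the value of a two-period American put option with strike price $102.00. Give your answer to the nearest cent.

$26.34

Risk-neutral probability p = (e^0.01 − 0.6)/(1.2 − 0.6) = 0.4101/0.6000 = 0.6834
Terminal stock prices: S_uu = 115.2, S_ud = 57.6, S_dd = 28.8
Terminal payoffs (K − S): max(-13.2, 0) = 0, max(44.4, 0) = 44.4, max(73.2, 0) = 73.2
Node u (S = 96): continuation = e^(−0.01)·[0.6834·0.0000 + 0.3166·44.4000] = 13.9164; exercise value = 6.0000 ≤ continuation, so V_u = 13.9164
Node d (S = 48): continuation = e^(−0.01)·[0.6834·44.4000 + 0.3166·73.2000] = 52.9851; exercise value = 54.0000 > continuation, so V_d = 54.0000 (exercise)
Node 0 (S = 80): continuation = e^(−0.01)·[0.6834·13.9164 + 0.3166·54.0000] = 26.3415; exercise value = 22.0000 ≤ continuation, so V_0 = 26.3415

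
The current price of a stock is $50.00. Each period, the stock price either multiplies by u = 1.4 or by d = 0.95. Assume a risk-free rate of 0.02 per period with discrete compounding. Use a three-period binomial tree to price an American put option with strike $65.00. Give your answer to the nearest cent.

Risk-neutral probability p = (1 + 0.02 − 0.95)/(1.4 − 0.95) = 0.0700/0.4500 = 0.1556
Terminal stock prices: S_uuu = 137.2, S_uud = 93.1, S_udd = 63.17, S_ddd = 42.87
Terminal payoffs (K − S): max(-72.2, 0) = 0, max(-28.1, 0) = 0, max(1.825, 0) = 1.825, max(22.13, 0) = 22.13
Node uu (S = 98): continuation = 1/1.02·[0.1556·0.0000 + 0.8444·0.0000] = 0.0000; exercise value = 0.0000 ≤ continuation, so V_uu = 0.0000
Node ud (S = 66.5): continuation = 1/1.02·[0.1556·0.0000 + 0.8444·1.8250] = 1.5109; exercise value = 0.0000 ≤ continuation, so V_ud = 1.5109
Node dd (S = 45.12): continuation = 1/1.02·[0.1556·1.8250 + 0.8444·22.1313] = 18.6005; exercise value = 19.8750 > continuation, so V_dd = 19.8750 (exercise)
Node u (S = 70): continuation = 1/1.02·[0.1556·0.0000 + 0.8444·1.5109] = 1.2508; exercise value = 0.0000 ≤ continuation, so V_u = 1.2508
Node d (S = 47.5): continuation = 1/1.02·[0.1556·1.5109 + 0.8444·19.8750] = 16.6847; exercise value = 17.5000 > continuation, so V_d = 17.5000 (exercise)
Node 0 (S = 50): continuation = 1/1.02·[0.1556·1.2508 + 0.8444·17.5000] = 14.6788; exercise value = 15.0000 > continuation, so V_0 = 15.0000 (exercise)

$15.00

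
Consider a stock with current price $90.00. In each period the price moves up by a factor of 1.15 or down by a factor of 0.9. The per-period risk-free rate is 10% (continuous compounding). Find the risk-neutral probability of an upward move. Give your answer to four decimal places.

Risk-neutral probability p = (e^0.1 − 0.9)/(1.15 − 0.9) = 0.2052/0.2500 = 0.8207

p = 0.8207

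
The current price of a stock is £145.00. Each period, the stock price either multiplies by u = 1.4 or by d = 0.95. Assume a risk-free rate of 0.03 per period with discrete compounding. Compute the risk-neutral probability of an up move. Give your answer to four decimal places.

Risk-neutral probability p = (1 + 0.03 − 0.95)/(1.4 − 0.95) = 0.0800/0.4500 = 0.1778

p = 0.1778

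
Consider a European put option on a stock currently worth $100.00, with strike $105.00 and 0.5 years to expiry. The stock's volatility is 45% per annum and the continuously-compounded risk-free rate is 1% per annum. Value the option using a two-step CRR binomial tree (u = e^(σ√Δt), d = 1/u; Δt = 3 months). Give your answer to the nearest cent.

$14.90

CRR parameters: u = e^(σ√Δt) = e^(0.45·√0.25) = 1.2523, d = 1/u = 0.7985
Per-period rate: rΔt = 0.01·0.25 = 0.0025, so R = e^0.0025 = 1.0025
Risk-neutral probability p = (e^0.0025 − 0.7985)/(1.2523 − 0.7985) = 0.2040/0.4538 = 0.4495
Terminal stock prices: S_uu = 156.8, S_ud = 100, S_dd = 63.76
Terminal payoffs (K − S): max(-51.83, 0) = 0, max(5, 0) = 5, max(41.24, 0) = 41.24
Node u (S = 125.2): V_u = e^(−0.0025)·[0.4495·0.0000 + 0.5505·5.0000] = 2.7456
Node d (S = 79.85): V_d = e^(−0.0025)·[0.4495·5.0000 + 0.5505·41.2372] = 24.8862
Node 0 (S = 100): V_0 = e^(−0.0025)·[0.4495·2.7456 + 0.5505·24.8862] = 14.8967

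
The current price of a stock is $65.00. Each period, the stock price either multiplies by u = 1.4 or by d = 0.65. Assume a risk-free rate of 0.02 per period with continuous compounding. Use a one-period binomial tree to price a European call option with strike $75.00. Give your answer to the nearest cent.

$7.74

Risk-neutral probability p = (e^0.02 − 0.65)/(1.4 − 0.65) = 0.3702/0.7500 = 0.4936
Terminal stock prices: S_u = 91, S_d = 42.25
Terminal payoffs (S − K): max(16, 0) = 16, max(-32.75, 0) = 0
Node 0 (S = 65): V_0 = e^(−0.02)·[0.4936·16.0000 + 0.5064·0.0000] = 7.7412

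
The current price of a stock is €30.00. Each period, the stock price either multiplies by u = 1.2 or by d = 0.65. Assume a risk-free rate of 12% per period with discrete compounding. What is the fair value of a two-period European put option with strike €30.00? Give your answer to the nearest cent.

Risk-neutral probability p = (1 + 0.12 − 0.65)/(1.2 − 0.65) = 0.4700/0.5500 = 0.8545
Terminal stock prices: S_uu = 43.2, S_ud = 23.4, S_dd = 12.68
Terminal payoffs (K − S): max(-13.2, 0) = 0, max(6.6, 0) = 6.6, max(17.32, 0) = 17.32
Node u (S = 36): V_u = 1/1.12·[0.8545·0.0000 + 0.1455·6.6000] = 0.8571
Node d (S = 19.5): V_d = 1/1.12·[0.8545·6.6000 + 0.1455·17.3250] = 7.2857
Node 0 (S = 30): V_0 = 1/1.12·[0.8545·0.8571 + 0.1455·7.2857] = 1.6002

€1.60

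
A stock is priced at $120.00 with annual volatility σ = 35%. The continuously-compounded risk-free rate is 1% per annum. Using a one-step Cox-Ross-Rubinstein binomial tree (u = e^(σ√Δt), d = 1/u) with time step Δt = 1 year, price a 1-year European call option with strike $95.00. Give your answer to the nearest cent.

$31.86

CRR parameters: u = e^(σ√Δt) = e^(0.35·√1) = 1.4191, d = 1/u = 0.7047
Per-period rate: rΔt = 0.01·1 = 0.01, so R = e^0.01 = 1.0101
Risk-neutral probability p = (e^0.01 − 0.7047)/(1.4191 − 0.7047) = 0.3054/0.7144 = 0.4275
Terminal stock prices: S_u = 170.3, S_d = 84.56
Terminal payoffs (S − K): max(75.29, 0) = 75.29, max(-10.44, 0) = 0
Node 0 (S = 120): V_0 = e^(−0.01)·[0.4275·75.2881 + 0.5725·0.0000] = 31.8617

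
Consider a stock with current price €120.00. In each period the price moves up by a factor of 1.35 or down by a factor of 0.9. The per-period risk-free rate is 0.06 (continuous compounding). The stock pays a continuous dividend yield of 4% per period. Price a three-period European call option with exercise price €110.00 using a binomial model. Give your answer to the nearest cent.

Per-period risk-free factor R = e^0.06 = 1.0618; dividend-adjusted growth = e^(0.06−0.04) = 1.0202.
Risk-neutral probability p = (1.0202 − 0.9)/(1.35 − 0.9) = 0.1202/0.4500 = 0.2671
Terminal stock prices: S_uuu = 295.2, S_uud = 196.8, S_udd = 131.2, S_ddd = 87.48
Terminal payoffs (S − K): max(185.2, 0) = 185.2, max(86.83, 0) = 86.83, max(21.22, 0) = 21.22, max(-22.52, 0) = 0
Node uu (S = 218.7): V_uu = e^(−0.06)·[0.2671·185.2450 + 0.7329·86.8300] = 106.5306
Node ud (S = 145.8): V_ud = e^(−0.06)·[0.2671·86.8300 + 0.7329·21.2200] = 36.4890
Node dd (S = 97.2): V_dd = e^(−0.06)·[0.2671·21.2200 + 0.7329·0.0000] = 5.3381
Node u (S = 162): V_u = e^(−0.06)·[0.2671·106.5306 + 0.7329·36.4890] = 51.9836
Node d (S = 108): V_d = e^(−0.06)·[0.2671·36.4890 + 0.7329·5.3381] = 12.8635
Node 0 (S = 120): V_0 = e^(−0.06)·[0.2671·51.9836 + 0.7329·12.8635] = 21.9554

€21.96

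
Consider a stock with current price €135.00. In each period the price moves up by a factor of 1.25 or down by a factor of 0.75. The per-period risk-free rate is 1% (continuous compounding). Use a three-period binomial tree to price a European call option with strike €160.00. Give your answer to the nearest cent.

Risk-neutral probability p = (e^0.01 − 0.75)/(1.25 − 0.75) = 0.2601/0.5000 = 0.5201
Terminal stock prices: S_uuu = 263.7, S_uud = 158.2, S_udd = 94.92, S_ddd = 56.95
Terminal payoffs (S − K): max(103.7, 0) = 103.7, max(-1.797, 0) = 0, max(-65.08, 0) = 0, max(-103, 0) = 0
Node uu (S = 210.9): V_uu = e^(−0.01)·[0.5201·103.6719 + 0.4799·0.0000] = 53.3833
Node ud (S = 126.6): V_ud = e^(−0.01)·[0.5201·0.0000 + 0.4799·0.0000] = 0.0000
Node dd (S = 75.94): V_dd = e^(−0.01)·[0.5201·0.0000 + 0.4799·0.0000] = 0.0000
Node u (S = 168.8): V_u = e^(−0.01)·[0.5201·53.3833 + 0.4799·0.0000] = 27.4884
Node d (S = 101.2): V_d = e^(−0.01)·[0.5201·0.0000 + 0.4799·0.0000] = 0.0000
Node 0 (S = 135): V_0 = e^(−0.01)·[0.5201·27.4884 + 0.4799·0.0000] = 14.1545

€14.15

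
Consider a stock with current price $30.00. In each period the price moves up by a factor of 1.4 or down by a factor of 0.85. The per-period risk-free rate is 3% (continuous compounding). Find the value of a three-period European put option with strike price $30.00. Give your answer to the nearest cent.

$3.21

Risk-neutral probability p = (e^0.03 − 0.85)/(1.4 − 0.85) = 0.1805/0.5500 = 0.3281
Terminal stock prices: S_uuu = 82.32, S_uud = 49.98, S_udd = 30.34, S_ddd = 18.42
Terminal payoffs (K − S): max(-52.32, 0) = 0, max(-19.98, 0) = 0, max(-0.345, 0) = 0, max(11.58, 0) = 11.58
Node uu (S = 58.8): V_uu = e^(−0.03)·[0.3281·0.0000 + 0.6719·0.0000] = 0.0000
Node ud (S = 35.7): V_ud = e^(−0.03)·[0.3281·0.0000 + 0.6719·0.0000] = 0.0000
Node dd (S = 21.67): V_dd = e^(−0.03)·[0.3281·0.0000 + 0.6719·11.5763] = 7.5482
Node u (S = 42): V_u = e^(−0.03)·[0.3281·0.0000 + 0.6719·0.0000] = 0.0000
Node d (S = 25.5): V_d = e^(−0.03)·[0.3281·0.0000 + 0.6719·7.5482] = 4.9218
Node 0 (S = 30): V_0 = e^(−0.03)·[0.3281·0.0000 + 0.6719·4.9218] = 3.2092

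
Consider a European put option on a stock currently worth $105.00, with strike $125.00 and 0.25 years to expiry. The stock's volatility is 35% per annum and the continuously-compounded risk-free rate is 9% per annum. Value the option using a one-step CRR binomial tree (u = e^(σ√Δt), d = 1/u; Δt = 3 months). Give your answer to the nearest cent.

$17.26

CRR parameters: u = e^(σ√Δt) = e^(0.35·√0.25) = 1.1912, d = 1/u = 0.8395
Per-period rate: rΔt = 0.09·0.25 = 0.0225, so R = e^0.0225 = 1.0228
Risk-neutral probability p = (e^0.0225 − 0.8395)/(1.1912 − 0.8395) = 0.1833/0.3518 = 0.5210
Terminal stock prices: S_u = 125.1, S_d = 88.14
Terminal payoffs (K − S): max(-0.08085, 0) = 0, max(36.86, 0) = 36.86
Node 0 (S = 105): V_0 = e^(−0.0225)·[0.5210·0.0000 + 0.4790·36.8570] = 17.2601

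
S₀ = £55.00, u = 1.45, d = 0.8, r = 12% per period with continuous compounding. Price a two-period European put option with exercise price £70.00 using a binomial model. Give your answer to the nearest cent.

Risk-neutral probability p = (e^0.12 − 0.8)/(1.45 − 0.8) = 0.3275/0.6500 = 0.5038
Terminal stock prices: S_uu = 115.6, S_ud = 63.8, S_dd = 35.2
Terminal payoffs (K − S): max(-45.64, 0) = 0, max(6.2, 0) = 6.2, max(34.8, 0) = 34.8
Node u (S = 79.75): V_u = e^(−0.12)·[0.5038·0.0000 + 0.4962·6.2000] = 2.7283
Node d (S = 44): V_d = e^(−0.12)·[0.5038·6.2000 + 0.4962·34.8000] = 18.0844
Node 0 (S = 55): V_0 = e^(−0.12)·[0.5038·2.7283 + 0.4962·18.0844] = 9.1773

£9.18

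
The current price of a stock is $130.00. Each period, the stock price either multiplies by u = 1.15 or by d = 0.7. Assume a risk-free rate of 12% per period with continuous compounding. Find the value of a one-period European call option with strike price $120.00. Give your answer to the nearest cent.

$24.86

Risk-neutral probability p = (e^0.12 − 0.7)/(1.15 − 0.7) = 0.4275/0.4500 = 0.9500
Terminal stock prices: S_u = 149.5, S_d = 91
Terminal payoffs (S − K): max(29.5, 0) = 29.5, max(-29, 0) = 0
Node 0 (S = 130): V_0 = e^(−0.12)·[0.9500·29.5000 + 0.0500·0.0000] = 24.8558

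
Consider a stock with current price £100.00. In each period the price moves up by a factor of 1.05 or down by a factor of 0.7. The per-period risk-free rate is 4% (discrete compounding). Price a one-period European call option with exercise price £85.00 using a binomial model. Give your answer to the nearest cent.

£18.68

Risk-neutral probability p = (1 + 0.04 − 0.7)/(1.05 − 0.7) = 0.3400/0.3500 = 0.9714
Terminal stock prices: S_u = 105, S_d = 70
Terminal payoffs (S − K): max(20, 0) = 20, max(-15, 0) = 0
Node 0 (S = 100): V_0 = 1/1.04·[0.9714·20.0000 + 0.0286·0.0000] = 18.6813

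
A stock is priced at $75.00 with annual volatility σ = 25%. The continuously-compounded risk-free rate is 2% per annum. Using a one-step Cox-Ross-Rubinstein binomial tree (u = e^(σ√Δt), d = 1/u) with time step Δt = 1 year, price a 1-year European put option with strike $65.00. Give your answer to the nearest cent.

CRR parameters: u = e^(σ√Δt) = e^(0.25·√1) = 1.2840, d = 1/u = 0.7788
Per-period rate: rΔt = 0.02·1 = 0.02, so R = e^0.02 = 1.0202
Risk-neutral probability p = (e^0.02 − 0.7788)/(1.2840 − 0.7788) = 0.2414/0.5052 = 0.4778
Terminal stock prices: S_u = 96.3, S_d = 58.41
Terminal payoffs (K − S): max(-31.3, 0) = 0, max(6.59, 0) = 6.59
Node 0 (S = 75): V_0 = e^(−0.02)·[0.4778·0.0000 + 0.5222·6.5899] = 3.3731

$3.37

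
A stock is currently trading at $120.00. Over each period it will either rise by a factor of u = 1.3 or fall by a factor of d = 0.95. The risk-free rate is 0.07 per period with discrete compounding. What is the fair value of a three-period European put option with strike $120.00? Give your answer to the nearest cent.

Risk-neutral probability p = (1 + 0.07 − 0.95)/(1.3 − 0.95) = 0.1200/0.3500 = 0.3429
Terminal stock prices: S_uuu = 263.6, S_uud = 192.7, S_udd = 140.8, S_ddd = 102.9
Terminal payoffs (K − S): max(-143.6, 0) = 0, max(-72.66, 0) = 0, max(-20.79, 0) = 0, max(17.12, 0) = 17.12
Node uu (S = 202.8): V_uu = 1/1.07·[0.3429·0.0000 + 0.6571·0.0000] = 0.0000
Node ud (S = 148.2): V_ud = 1/1.07·[0.3429·0.0000 + 0.6571·0.0000] = 0.0000
Node dd (S = 108.3): V_dd = 1/1.07·[0.3429·0.0000 + 0.6571·17.1150] = 10.5112
Node u (S = 156): V_u = 1/1.07·[0.3429·0.0000 + 0.6571·0.0000] = 0.0000
Node d (S = 114): V_d = 1/1.07·[0.3429·0.0000 + 0.6571·10.5112] = 6.4555
Node 0 (S = 120): V_0 = 1/1.07·[0.3429·0.0000 + 0.6571·6.4555] = 3.9647

$3.96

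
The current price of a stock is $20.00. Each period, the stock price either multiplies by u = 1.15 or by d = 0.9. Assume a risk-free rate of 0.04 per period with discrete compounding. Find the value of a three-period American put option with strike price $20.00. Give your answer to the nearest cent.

Risk-neutral probability p = (1 + 0.04 − 0.9)/(1.15 − 0.9) = 0.1400/0.2500 = 0.5600
Terminal stock prices: S_uuu = 30.42, S_uud = 23.8, S_udd = 18.63, S_ddd = 14.58
Terminal payoffs (K − S): max(-10.42, 0) = 0, max(-3.805, 0) = 0, max(1.37, 0) = 1.37, max(5.42, 0) = 5.42
Node uu (S = 26.45): continuation = 1/1.04·[0.5600·0.0000 + 0.4400·0.0000] = 0.0000; exercise value = 0.0000 ≤ continuation, so V_uu = 0.0000
Node ud (S = 20.7): continuation = 1/1.04·[0.5600·0.0000 + 0.4400·1.3700] = 0.5796; exercise value = 0.0000 ≤ continuation, so V_ud = 0.5796
Node dd (S = 16.2): continuation = 1/1.04·[0.5600·1.3700 + 0.4400·5.4200] = 3.0308; exercise value = 3.8000 > continuation, so V_dd = 3.8000 (exercise)
Node u (S = 23): continuation = 1/1.04·[0.5600·0.0000 + 0.4400·0.5796] = 0.2452; exercise value = 0.0000 ≤ continuation, so V_u = 0.2452
Node d (S = 18): continuation = 1/1.04·[0.5600·0.5796 + 0.4400·3.8000] = 1.9198; exercise value = 2.0000 > continuation, so V_d = 2.0000 (exercise)
Node 0 (S = 20): continuation = 1/1.04·[0.5600·0.2452 + 0.4400·2.0000] = 0.9782; exercise value = 0.0000 ≤ continuation, so V_0 = 0.9782

$0.98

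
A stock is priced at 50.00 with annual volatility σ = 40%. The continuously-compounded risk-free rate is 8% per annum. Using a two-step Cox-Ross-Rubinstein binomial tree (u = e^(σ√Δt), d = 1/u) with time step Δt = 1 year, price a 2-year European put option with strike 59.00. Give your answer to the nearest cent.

CRR parameters: u = e^(σ√Δt) = e^(0.4·√1) = 1.4918, d = 1/u = 0.6703
Per-period rate: rΔt = 0.08·1 = 0.08, so R = e^0.08 = 1.0833
Risk-neutral probability p = (e^0.08 − 0.6703)/(1.4918 − 0.6703) = 0.4130/0.8215 = 0.5027
Terminal stock prices: S_uu = 111.3, S_ud = 50, S_dd = 22.47
Terminal payoffs (K − S): max(-52.28, 0) = 0, max(9, 0) = 9, max(36.53, 0) = 36.53
Node u (S = 74.59): V_u = e^(−0.08)·[0.5027·0.0000 + 0.4973·9.0000] = 4.1316
Node d (S = 33.52): V_d = e^(−0.08)·[0.5027·9.0000 + 0.4973·36.5336] = 20.9479
Node 0 (S = 50): V_0 = e^(−0.08)·[0.5027·4.1316 + 0.4973·20.9479] = 11.5338

11.53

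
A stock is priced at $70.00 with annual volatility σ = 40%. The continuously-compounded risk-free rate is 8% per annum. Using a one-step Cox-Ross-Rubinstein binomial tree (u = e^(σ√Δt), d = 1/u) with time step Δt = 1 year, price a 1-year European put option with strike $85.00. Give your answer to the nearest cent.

CRR parameters: u = e^(σ√Δt) = e^(0.4·√1) = 1.4918, d = 1/u = 0.6703
Per-period rate: rΔt = 0.08·1 = 0.08, so R = e^0.08 = 1.0833
Risk-neutral probability p = (e^0.08 − 0.6703)/(1.4918 − 0.6703) = 0.4130/0.8215 = 0.5027
Terminal stock prices: S_u = 104.4, S_d = 46.92
Terminal payoffs (K − S): max(-19.43, 0) = 0, max(38.08, 0) = 38.08
Node 0 (S = 70): V_0 = e^(−0.08)·[0.5027·0.0000 + 0.4973·38.0776] = 17.4803

$17.48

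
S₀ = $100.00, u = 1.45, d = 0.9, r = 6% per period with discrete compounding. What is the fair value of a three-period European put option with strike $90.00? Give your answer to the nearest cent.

$5.12

Risk-neutral probability p = (1 + 0.06 − 0.9)/(1.45 − 0.9) = 0.1600/0.5500 = 0.2909
Terminal stock prices: S_uuu = 304.9, S_uud = 189.2, S_udd = 117.5, S_ddd = 72.9
Terminal payoffs (K − S): max(-214.9, 0) = 0, max(-99.22, 0) = 0, max(-27.45, 0) = 0, max(17.1, 0) = 17.1
Node uu (S = 210.2): V_uu = 1/1.06·[0.2909·0.0000 + 0.7091·0.0000] = 0.0000
Node ud (S = 130.5): V_ud = 1/1.06·[0.2909·0.0000 + 0.7091·0.0000] = 0.0000
Node dd (S = 81): V_dd = 1/1.06·[0.2909·0.0000 + 0.7091·17.1000] = 11.4391
Node u (S = 145): V_u = 1/1.06·[0.2909·0.0000 + 0.7091·0.0000] = 0.0000
Node d (S = 90): V_d = 1/1.06·[0.2909·0.0000 + 0.7091·11.4391] = 7.6522
Node 0 (S = 100): V_0 = 1/1.06·[0.2909·0.0000 + 0.7091·7.6522] = 5.1190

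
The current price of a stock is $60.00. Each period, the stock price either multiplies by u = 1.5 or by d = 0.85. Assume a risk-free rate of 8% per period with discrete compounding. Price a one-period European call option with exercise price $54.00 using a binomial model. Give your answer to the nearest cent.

Risk-neutral probability p = (1 + 0.08 − 0.85)/(1.5 − 0.85) = 0.2300/0.6500 = 0.3538
Terminal stock prices: S_u = 90, S_d = 51
Terminal payoffs (S − K): max(36, 0) = 36, max(-3, 0) = 0
Node 0 (S = 60): V_0 = 1/1.08·[0.3538·36.0000 + 0.6462·0.0000] = 11.7949

$11.79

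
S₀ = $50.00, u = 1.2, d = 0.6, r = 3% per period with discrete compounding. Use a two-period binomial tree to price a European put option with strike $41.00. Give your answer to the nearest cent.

Risk-neutral probability p = (1 + 0.03 − 0.6)/(1.2 − 0.6) = 0.4300/0.6000 = 0.7167
Terminal stock prices: S_uu = 72, S_ud = 36, S_dd = 18
Terminal payoffs (K − S): max(-31, 0) = 0, max(5, 0) = 5, max(23, 0) = 23
Node u (S = 60): V_u = 1/1.03·[0.7167·0.0000 + 0.2833·5.0000] = 1.3754
Node d (S = 30): V_d = 1/1.03·[0.7167·5.0000 + 0.2833·23.0000] = 9.8058
Node 0 (S = 50): V_0 = 1/1.03·[0.7167·1.3754 + 0.2833·9.8058] = 3.6544

$3.65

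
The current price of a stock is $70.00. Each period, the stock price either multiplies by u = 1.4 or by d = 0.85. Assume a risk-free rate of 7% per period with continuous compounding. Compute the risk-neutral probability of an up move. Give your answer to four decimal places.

Risk-neutral probability p = (e^0.07 − 0.85)/(1.4 − 0.85) = 0.2225/0.5500 = 0.4046

p = 0.4046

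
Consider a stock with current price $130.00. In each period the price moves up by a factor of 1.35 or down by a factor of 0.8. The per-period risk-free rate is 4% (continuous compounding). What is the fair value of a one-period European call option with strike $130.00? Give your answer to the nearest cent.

Risk-neutral probability p = (e^0.04 − 0.8)/(1.35 − 0.8) = 0.2408/0.5500 = 0.4378
Terminal stock prices: S_u = 175.5, S_d = 104
Terminal payoffs (S − K): max(45.5, 0) = 45.5, max(-26, 0) = 0
Node 0 (S = 130): V_0 = e^(−0.04)·[0.4378·45.5000 + 0.5622·0.0000] = 19.1405

$19.14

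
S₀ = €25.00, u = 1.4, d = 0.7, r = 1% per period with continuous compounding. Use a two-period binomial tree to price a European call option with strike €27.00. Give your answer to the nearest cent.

Risk-neutral probability p = (e^0.01 − 0.7)/(1.4 − 0.7) = 0.3101/0.7000 = 0.4429
Terminal stock prices: S_uu = 49, S_ud = 24.5, S_dd = 12.25
Terminal payoffs (S − K): max(22, 0) = 22, max(-2.5, 0) = 0, max(-14.75, 0) = 0
Node u (S = 35): V_u = e^(−0.01)·[0.4429·22.0000 + 0.5571·0.0000] = 9.6475
Node d (S = 17.5): V_d = e^(−0.01)·[0.4429·0.0000 + 0.5571·0.0000] = 0.0000
Node 0 (S = 25): V_0 = e^(−0.01)·[0.4429·9.6475 + 0.5571·0.0000] = 4.2306

€4.23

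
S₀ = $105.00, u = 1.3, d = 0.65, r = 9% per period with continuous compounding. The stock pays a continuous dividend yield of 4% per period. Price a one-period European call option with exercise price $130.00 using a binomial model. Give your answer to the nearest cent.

Per-period risk-free factor R = e^0.09 = 1.0942; dividend-adjusted growth = e^(0.09−0.04) = 1.0513.
Risk-neutral probability p = (1.0513 − 0.65)/(1.3 − 0.65) = 0.4013/0.6500 = 0.6173
Terminal stock prices: S_u = 136.5, S_d = 68.25
Terminal payoffs (S − K): max(6.5, 0) = 6.5, max(-61.75, 0) = 0
Node 0 (S = 105): V_0 = e^(−0.09)·[0.6173·6.5000 + 0.3827·0.0000] = 3.6673

$3.67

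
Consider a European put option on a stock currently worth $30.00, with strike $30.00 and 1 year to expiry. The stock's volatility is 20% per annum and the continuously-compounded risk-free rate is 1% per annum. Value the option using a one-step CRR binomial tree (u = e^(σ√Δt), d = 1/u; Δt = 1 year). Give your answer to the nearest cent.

$2.83

CRR parameters: u = e^(σ√Δt) = e^(0.2·√1) = 1.2214, d = 1/u = 0.8187
Per-period rate: rΔt = 0.01·1 = 0.01, so R = e^0.01 = 1.0101
Risk-neutral probability p = (e^0.01 − 0.8187)/(1.2214 − 0.8187) = 0.1913/0.4027 = 0.4751
Terminal stock prices: S_u = 36.64, S_d = 24.56
Terminal payoffs (K − S): max(-6.642, 0) = 0, max(5.438, 0) = 5.438
Node 0 (S = 30): V_0 = e^(−0.01)·[0.4751·0.0000 + 0.5249·5.4381] = 2.8259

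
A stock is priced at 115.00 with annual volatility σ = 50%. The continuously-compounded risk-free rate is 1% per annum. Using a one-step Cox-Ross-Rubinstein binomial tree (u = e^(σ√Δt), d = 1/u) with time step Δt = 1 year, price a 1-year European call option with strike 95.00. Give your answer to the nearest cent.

CRR parameters: u = e^(σ√Δt) = e^(0.5·√1) = 1.6487, d = 1/u = 0.6065
Per-period rate: rΔt = 0.01·1 = 0.01, so R = e^0.01 = 1.0101
Risk-neutral probability p = (e^0.01 − 0.6065)/(1.6487 − 0.6065) = 0.4035/1.0422 = 0.3872
Terminal stock prices: S_u = 189.6, S_d = 69.75
Terminal payoffs (S − K): max(94.6, 0) = 94.6, max(-25.25, 0) = 0
Node 0 (S = 115): V_0 = e^(−0.01)·[0.3872·94.6029 + 0.6128·0.0000] = 36.2643

36.26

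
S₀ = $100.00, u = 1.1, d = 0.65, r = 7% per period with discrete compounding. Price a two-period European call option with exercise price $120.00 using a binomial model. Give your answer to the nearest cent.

$0.76

Risk-neutral probability p = (1 + 0.07 − 0.65)/(1.1 − 0.65) = 0.4200/0.4500 = 0.9333
Terminal stock prices: S_uu = 121, S_ud = 71.5, S_dd = 42.25
Terminal payoffs (S − K): max(1, 0) = 1, max(-48.5, 0) = 0, max(-77.75, 0) = 0
Node u (S = 110): V_u = 1/1.07·[0.9333·1.0000 + 0.0667·0.0000] = 0.8723
Node d (S = 65): V_d = 1/1.07·[0.9333·0.0000 + 0.0667·0.0000] = 0.0000
Node 0 (S = 100): V_0 = 1/1.07·[0.9333·0.8723 + 0.0667·0.0000] = 0.7609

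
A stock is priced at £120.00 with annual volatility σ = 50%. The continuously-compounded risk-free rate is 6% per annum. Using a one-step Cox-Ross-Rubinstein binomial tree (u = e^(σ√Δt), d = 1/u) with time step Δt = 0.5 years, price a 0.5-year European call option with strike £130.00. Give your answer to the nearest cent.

£18.05

CRR parameters: u = e^(σ√Δt) = e^(0.5·√0.5) = 1.4241, d = 1/u = 0.7022
Per-period rate: rΔt = 0.06·0.5 = 0.03, so R = e^0.03 = 1.0305
Risk-neutral probability p = (e^0.03 − 0.7022)/(1.4241 − 0.7022) = 0.3283/0.7219 = 0.4547
Terminal stock prices: S_u = 170.9, S_d = 84.26
Terminal payoffs (S − K): max(40.89, 0) = 40.89, max(-45.74, 0) = 0
Node 0 (S = 120): V_0 = e^(−0.03)·[0.4547·40.8943 + 0.5453·0.0000] = 18.0453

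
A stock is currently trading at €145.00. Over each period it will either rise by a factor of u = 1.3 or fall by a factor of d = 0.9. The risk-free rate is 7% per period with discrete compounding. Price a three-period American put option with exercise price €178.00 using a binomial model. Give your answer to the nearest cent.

Risk-neutral probability p = (1 + 0.07 − 0.9)/(1.3 − 0.9) = 0.1700/0.4000 = 0.4250
Terminal stock prices: S_uuu = 318.6, S_uud = 220.5, S_udd = 152.7, S_ddd = 105.7
Terminal payoffs (K − S): max(-140.6, 0) = 0, max(-42.55, 0) = 0, max(25.31, 0) = 25.31, max(72.29, 0) = 72.29
Node uu (S = 245.1): continuation = 1/1.07·[0.4250·0.0000 + 0.5750·0.0000] = 0.0000; exercise value = 0.0000 ≤ continuation, so V_uu = 0.0000
Node ud (S = 169.7): continuation = 1/1.07·[0.4250·0.0000 + 0.5750·25.3150] = 13.6039; exercise value = 8.3500 ≤ continuation, so V_ud = 13.6039
Node dd (S = 117.5): continuation = 1/1.07·[0.4250·25.3150 + 0.5750·72.2950] = 48.9051; exercise value = 60.5500 > continuation, so V_dd = 60.5500 (exercise)
Node u (S = 188.5): continuation = 1/1.07·[0.4250·0.0000 + 0.5750·13.6039] = 7.3105; exercise value = 0.0000 ≤ continuation, so V_u = 7.3105
Node d (S = 130.5): continuation = 1/1.07·[0.4250·13.6039 + 0.5750·60.5500] = 37.9420; exercise value = 47.5000 > continuation, so V_d = 47.5000 (exercise)
Node 0 (S = 145): continuation = 1/1.07·[0.4250·7.3105 + 0.5750·47.5000] = 28.4294; exercise value = 33.0000 > continuation, so V_0 = 33.0000 (exercise)

€33.00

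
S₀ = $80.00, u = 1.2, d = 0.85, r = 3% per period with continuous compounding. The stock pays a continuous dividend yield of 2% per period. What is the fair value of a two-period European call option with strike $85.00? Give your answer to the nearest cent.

$5.95

Per-period risk-free factor R = e^0.03 = 1.0305; dividend-adjusted growth = e^(0.03−0.02) = 1.0101.
Risk-neutral probability p = (1.0101 − 0.85)/(1.2 − 0.85) = 0.1601/0.3500 = 0.4573
Terminal stock prices: S_uu = 115.2, S_ud = 81.6, S_dd = 57.8
Terminal payoffs (S − K): max(30.2, 0) = 30.2, max(-3.4, 0) = 0, max(-27.2, 0) = 0
Node u (S = 96): V_u = e^(−0.03)·[0.4573·30.2000 + 0.5427·0.0000] = 13.4019
Node d (S = 68): V_d = e^(−0.03)·[0.4573·0.0000 + 0.5427·0.0000] = 0.0000
Node 0 (S = 80): V_0 = e^(−0.03)·[0.4573·13.4019 + 0.5427·0.0000] = 5.9474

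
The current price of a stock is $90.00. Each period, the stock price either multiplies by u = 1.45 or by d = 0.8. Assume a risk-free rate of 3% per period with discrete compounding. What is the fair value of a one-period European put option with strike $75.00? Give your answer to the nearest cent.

Risk-neutral probability p = (1 + 0.03 − 0.8)/(1.45 − 0.8) = 0.2300/0.6500 = 0.3538
Terminal stock prices: S_u = 130.5, S_d = 72
Terminal payoffs (K − S): max(-55.5, 0) = 0, max(3, 0) = 3
Node 0 (S = 90): V_0 = 1/1.03·[0.3538·0.0000 + 0.6462·3.0000] = 1.8820

$1.88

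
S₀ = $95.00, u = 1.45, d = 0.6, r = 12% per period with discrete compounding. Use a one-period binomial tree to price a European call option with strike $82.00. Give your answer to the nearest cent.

$30.45

Risk-neutral probability p = (1 + 0.12 − 0.6)/(1.45 − 0.6) = 0.5200/0.8500 = 0.6118
Terminal stock prices: S_u = 137.8, S_d = 57
Terminal payoffs (S − K): max(55.75, 0) = 55.75, max(-25, 0) = 0
Node 0 (S = 95): V_0 = 1/1.12·[0.6118·55.7500 + 0.3882·0.0000] = 30.4517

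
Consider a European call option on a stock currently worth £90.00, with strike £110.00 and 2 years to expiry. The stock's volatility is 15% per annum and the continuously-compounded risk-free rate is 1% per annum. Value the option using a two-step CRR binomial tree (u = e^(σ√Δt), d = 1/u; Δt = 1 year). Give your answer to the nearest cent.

CRR parameters: u = e^(σ√Δt) = e^(0.15·√1) = 1.1618, d = 1/u = 0.8607
Per-period rate: rΔt = 0.01·1 = 0.01, so R = e^0.01 = 1.0101
Risk-neutral probability p = (e^0.01 − 0.8607)/(1.1618 − 0.8607) = 0.1493/0.3011 = 0.4959
Terminal stock prices: S_uu = 121.5, S_ud = 90, S_dd = 66.67
Terminal payoffs (S − K): max(11.49, 0) = 11.49, max(-20, 0) = 0, max(-43.33, 0) = 0
Node u (S = 104.6): V_u = e^(−0.01)·[0.4959·11.4873 + 0.5041·0.0000] = 5.6404
Node d (S = 77.46): V_d = e^(−0.01)·[0.4959·0.0000 + 0.5041·0.0000] = 0.0000
Node 0 (S = 90): V_0 = e^(−0.01)·[0.4959·5.6404 + 0.5041·0.0000] = 2.7695

£2.77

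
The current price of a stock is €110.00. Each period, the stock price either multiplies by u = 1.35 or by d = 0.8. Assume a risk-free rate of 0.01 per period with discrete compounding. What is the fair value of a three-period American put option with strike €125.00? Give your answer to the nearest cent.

€28.94

Risk-neutral probability p = (1 + 0.01 − 0.8)/(1.35 − 0.8) = 0.2100/0.5500 = 0.3818
Terminal stock prices: S_uuu = 270.6, S_uud = 160.4, S_udd = 95.04, S_ddd = 56.32
Terminal payoffs (K − S): max(-145.6, 0) = 0, max(-35.38, 0) = 0, max(29.96, 0) = 29.96, max(68.68, 0) = 68.68
Node uu (S = 200.5): continuation = 1/1.01·[0.3818·0.0000 + 0.6182·0.0000] = 0.0000; exercise value = 0.0000 ≤ continuation, so V_uu = 0.0000
Node ud (S = 118.8): continuation = 1/1.01·[0.3818·0.0000 + 0.6182·29.9600] = 18.3374; exercise value = 6.2000 ≤ continuation, so V_ud = 18.3374
Node dd (S = 70.4): continuation = 1/1.01·[0.3818·29.9600 + 0.6182·68.6800] = 53.3624; exercise value = 54.6000 > continuation, so V_dd = 54.6000 (exercise)
Node u (S = 148.5): continuation = 1/1.01·[0.3818·0.0000 + 0.6182·18.3374] = 11.2236; exercise value = 0.0000 ≤ continuation, so V_u = 11.2236
Node d (S = 88): continuation = 1/1.01·[0.3818·18.3374 + 0.6182·54.6000] = 40.3508; exercise value = 37.0000 ≤ continuation, so V_d = 40.3508
Node 0 (S = 110): continuation = 1/1.01·[0.3818·11.2236 + 0.6182·40.3508] = 28.9401; exercise value = 15.0000 ≤ continuation, so V_0 = 28.9401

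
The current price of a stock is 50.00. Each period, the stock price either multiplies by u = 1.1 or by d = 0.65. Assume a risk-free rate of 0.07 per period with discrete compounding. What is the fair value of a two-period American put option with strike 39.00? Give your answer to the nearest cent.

Risk-neutral probability p = (1 + 0.07 − 0.65)/(1.1 − 0.65) = 0.4200/0.4500 = 0.9333
Terminal stock prices: S_uu = 60.5, S_ud = 35.75, S_dd = 21.13
Terminal payoffs (K − S): max(-21.5, 0) = 0, max(3.25, 0) = 3.25, max(17.87, 0) = 17.87
Node u (S = 55): continuation = 1/1.07·[0.9333·0.0000 + 0.0667·3.2500] = 0.2025; exercise value = 0.0000 ≤ continuation, so V_u = 0.2025
Node d (S = 32.5): continuation = 1/1.07·[0.9333·3.2500 + 0.0667·17.8750] = 3.9486; exercise value = 6.5000 > continuation, so V_d = 6.5000 (exercise)
Node 0 (S = 50): continuation = 1/1.07·[0.9333·0.2025 + 0.0667·6.5000] = 0.5816; exercise value = 0.0000 ≤ continuation, so V_0 = 0.5816

0.58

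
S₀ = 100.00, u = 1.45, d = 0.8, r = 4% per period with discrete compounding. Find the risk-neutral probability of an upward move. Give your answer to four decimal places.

p = 0.3692

Risk-neutral probability p = (1 + 0.04 − 0.8)/(1.45 − 0.8) = 0.2400/0.6500 = 0.3692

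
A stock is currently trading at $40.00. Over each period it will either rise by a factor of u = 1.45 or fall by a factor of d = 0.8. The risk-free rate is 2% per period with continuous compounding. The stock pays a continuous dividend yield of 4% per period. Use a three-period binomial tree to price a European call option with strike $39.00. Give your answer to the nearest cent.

$6.10

Per-period risk-free factor R = e^0.02 = 1.0202; dividend-adjusted growth = e^(0.02−0.04) = 0.9802.
Risk-neutral probability p = (0.9802 − 0.8)/(1.45 − 0.8) = 0.1802/0.6500 = 0.2772
Terminal stock prices: S_uuu = 121.9, S_uud = 67.28, S_udd = 37.12, S_ddd = 20.48
Terminal payoffs (S − K): max(82.94, 0) = 82.94, max(28.28, 0) = 28.28, max(-1.88, 0) = 0, max(-18.52, 0) = 0
Node uu (S = 84.1): V_uu = e^(−0.02)·[0.2772·82.9450 + 0.7228·28.2800] = 42.5746
Node ud (S = 46.4): V_ud = e^(−0.02)·[0.2772·28.2800 + 0.7228·0.0000] = 7.6848
Node dd (S = 25.6): V_dd = e^(−0.02)·[0.2772·0.0000 + 0.7228·0.0000] = 0.0000
Node u (S = 58): V_u = e^(−0.02)·[0.2772·42.5746 + 0.7228·7.6848] = 17.0136
Node d (S = 32): V_d = e^(−0.02)·[0.2772·7.6848 + 0.7228·0.0000] = 2.0883
Node 0 (S = 40): V_0 = e^(−0.02)·[0.2772·17.0136 + 0.7228·2.0883] = 6.1027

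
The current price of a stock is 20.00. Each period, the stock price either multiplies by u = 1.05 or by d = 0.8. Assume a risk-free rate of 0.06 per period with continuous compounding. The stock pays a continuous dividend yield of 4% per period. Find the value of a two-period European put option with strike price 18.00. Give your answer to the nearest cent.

Per-period risk-free factor R = e^0.06 = 1.0618; dividend-adjusted growth = e^(0.06−0.04) = 1.0202.
Risk-neutral probability p = (1.0202 − 0.8)/(1.05 − 0.8) = 0.2202/0.2500 = 0.8808
Terminal stock prices: S_uu = 22.05, S_ud = 16.8, S_dd = 12.8
Terminal payoffs (K − S): max(-4.05, 0) = 0, max(1.2, 0) = 1.2, max(5.2, 0) = 5.2
Node u (S = 21): V_u = e^(−0.06)·[0.8808·0.0000 + 0.1192·1.2000] = 0.1347
Node d (S = 16): V_d = e^(−0.06)·[0.8808·1.2000 + 0.1192·5.2000] = 1.5791
Node 0 (S = 20): V_0 = e^(−0.06)·[0.8808·0.1347 + 0.1192·1.5791] = 0.2890

0.29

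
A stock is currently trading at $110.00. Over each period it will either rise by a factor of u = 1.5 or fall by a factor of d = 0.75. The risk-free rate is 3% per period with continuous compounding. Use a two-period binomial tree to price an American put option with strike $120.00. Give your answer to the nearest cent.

$22.78

Risk-neutral probability p = (e^0.03 − 0.75)/(1.5 − 0.75) = 0.2805/0.7500 = 0.3739
Terminal stock prices: S_uu = 247.5, S_ud = 123.8, S_dd = 61.88
Terminal payoffs (K − S): max(-127.5, 0) = 0, max(-3.75, 0) = 0, max(58.12, 0) = 58.12
Node u (S = 165): continuation = e^(−0.03)·[0.3739·0.0000 + 0.6261·0.0000] = 0.0000; exercise value = 0.0000 ≤ continuation, so V_u = 0.0000
Node d (S = 82.5): continuation = e^(−0.03)·[0.3739·0.0000 + 0.6261·58.1250] = 35.3143; exercise value = 37.5000 > continuation, so V_d = 37.5000 (exercise)
Node 0 (S = 110): continuation = e^(−0.03)·[0.3739·0.0000 + 0.6261·37.5000] = 22.7834; exercise value = 10.0000 ≤ continuation, so V_0 = 22.7834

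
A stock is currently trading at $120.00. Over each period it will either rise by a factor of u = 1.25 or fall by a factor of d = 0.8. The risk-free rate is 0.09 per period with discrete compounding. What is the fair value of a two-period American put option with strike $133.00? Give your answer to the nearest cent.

$14.58

Risk-neutral probability p = (1 + 0.09 − 0.8)/(1.25 − 0.8) = 0.2900/0.4500 = 0.6444
Terminal stock prices: S_uu = 187.5, S_ud = 120, S_dd = 76.8
Terminal payoffs (K − S): max(-54.5, 0) = 0, max(13, 0) = 13, max(56.2, 0) = 56.2
Node u (S = 150): continuation = 1/1.09·[0.6444·0.0000 + 0.3556·13.0000] = 4.2406; exercise value = 0.0000 ≤ continuation, so V_u = 4.2406
Node d (S = 96): continuation = 1/1.09·[0.6444·13.0000 + 0.3556·56.2000] = 26.0183; exercise value = 37.0000 > continuation, so V_d = 37.0000 (exercise)
Node 0 (S = 120): continuation = 1/1.09·[0.6444·4.2406 + 0.3556·37.0000] = 14.5765; exercise value = 13.0000 ≤ continuation, so V_0 = 14.5765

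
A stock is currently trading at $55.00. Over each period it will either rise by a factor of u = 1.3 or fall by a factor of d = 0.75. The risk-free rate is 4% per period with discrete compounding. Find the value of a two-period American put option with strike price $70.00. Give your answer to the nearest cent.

Risk-neutral probability p = (1 + 0.04 − 0.75)/(1.3 − 0.75) = 0.2900/0.5500 = 0.5273
Terminal stock prices: S_uu = 92.95, S_ud = 53.62, S_dd = 30.94
Terminal payoffs (K − S): max(-22.95, 0) = 0, max(16.38, 0) = 16.38, max(39.06, 0) = 39.06
Node u (S = 71.5): continuation = 1/1.04·[0.5273·0.0000 + 0.4727·16.3750] = 7.4432; exercise value = 0.0000 ≤ continuation, so V_u = 7.4432
Node d (S = 41.25): continuation = 1/1.04·[0.5273·16.3750 + 0.4727·39.0625] = 26.0577; exercise value = 28.7500 > continuation, so V_d = 28.7500 (exercise)
Node 0 (S = 55): continuation = 1/1.04·[0.5273·7.4432 + 0.4727·28.7500] = 16.8418; exercise value = 15.0000 ≤ continuation, so V_0 = 16.8418

$16.84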